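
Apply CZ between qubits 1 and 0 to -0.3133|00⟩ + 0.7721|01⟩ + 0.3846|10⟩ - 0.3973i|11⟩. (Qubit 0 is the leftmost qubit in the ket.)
-0.3133|00⟩ + 0.7721|01⟩ + 0.3846|10⟩ + 0.3973i|11⟩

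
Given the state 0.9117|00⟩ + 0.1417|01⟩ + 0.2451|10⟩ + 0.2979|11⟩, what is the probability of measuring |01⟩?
0.02008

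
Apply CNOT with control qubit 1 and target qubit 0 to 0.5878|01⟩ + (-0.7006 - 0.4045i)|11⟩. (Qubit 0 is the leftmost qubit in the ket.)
(-0.7006 - 0.4045i)|01⟩ + 0.5878|11⟩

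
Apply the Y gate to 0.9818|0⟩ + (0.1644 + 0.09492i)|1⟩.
(0.09492 - 0.1644i)|0⟩ + 0.9818i|1⟩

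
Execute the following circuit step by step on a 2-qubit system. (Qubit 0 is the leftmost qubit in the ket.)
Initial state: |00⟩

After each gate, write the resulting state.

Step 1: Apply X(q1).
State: |01⟩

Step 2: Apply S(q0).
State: |01⟩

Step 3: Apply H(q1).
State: 1/√2|00⟩ - 1/√2|01⟩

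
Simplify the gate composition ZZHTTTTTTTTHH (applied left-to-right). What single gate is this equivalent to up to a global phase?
H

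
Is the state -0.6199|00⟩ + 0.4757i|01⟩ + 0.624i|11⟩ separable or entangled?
Entangled

Writing the state as a|00⟩ + b|01⟩ + c|10⟩ + d|11⟩, it is a product state iff ad − bc = 0.
Here (a, b, c, d) = (-0.6199, 0.4757i, 0, 0.624i): ad − bc = (-0.6199)(0.624i) − (0.4757i)(0) = -0.3868i ≠ 0, so the state is entangled.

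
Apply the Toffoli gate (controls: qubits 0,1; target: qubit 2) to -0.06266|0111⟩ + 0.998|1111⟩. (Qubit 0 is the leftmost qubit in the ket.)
-0.06266|0111⟩ + 0.998|1101⟩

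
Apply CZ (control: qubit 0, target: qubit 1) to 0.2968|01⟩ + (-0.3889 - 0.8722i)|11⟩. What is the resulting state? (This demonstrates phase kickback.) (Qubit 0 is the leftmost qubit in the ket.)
0.2968|01⟩ + (0.3889 + 0.8722i)|11⟩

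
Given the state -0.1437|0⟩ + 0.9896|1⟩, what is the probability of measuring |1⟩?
0.9793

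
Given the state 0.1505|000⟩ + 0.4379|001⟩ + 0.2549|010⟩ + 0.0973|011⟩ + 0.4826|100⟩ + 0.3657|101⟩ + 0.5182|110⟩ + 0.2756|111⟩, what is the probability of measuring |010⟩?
0.06497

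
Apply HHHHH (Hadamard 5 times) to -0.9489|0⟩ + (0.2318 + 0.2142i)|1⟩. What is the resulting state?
(-0.5071 + 0.1515i)|0⟩ + (-0.8349 - 0.1515i)|1⟩

H² = I, so H^5 = H: a single Hadamard. With (a, b) = (-0.9489, (0.2318 + 0.2142i)), H gives ((a + b)/√2, (a − b)/√2) = ((-0.5071 + 0.1515i), (-0.8349 - 0.1515i)).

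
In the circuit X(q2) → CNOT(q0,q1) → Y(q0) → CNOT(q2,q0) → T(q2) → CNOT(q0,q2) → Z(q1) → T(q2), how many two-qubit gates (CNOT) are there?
3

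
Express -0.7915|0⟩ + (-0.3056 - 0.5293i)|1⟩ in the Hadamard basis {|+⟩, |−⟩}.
(-0.7758 - 0.3743i)|+⟩ + (-0.3436 + 0.3743i)|−⟩

With |ψ⟩ = α|0⟩ + β|1⟩, the Hadamard-basis coefficients are ⟨+|ψ⟩ = (α + β)/√2 and ⟨−|ψ⟩ = (α − β)/√2.
Here α = -0.7915, β = (-0.3056 - 0.5293i): (α + β)/√2 = (-0.7758 - 0.3743i), (α − β)/√2 = (-0.3436 + 0.3743i).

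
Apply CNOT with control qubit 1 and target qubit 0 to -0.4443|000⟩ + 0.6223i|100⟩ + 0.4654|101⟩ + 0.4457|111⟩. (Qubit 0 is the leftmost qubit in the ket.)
-0.4443|000⟩ + 0.4457|011⟩ + 0.6223i|100⟩ + 0.4654|101⟩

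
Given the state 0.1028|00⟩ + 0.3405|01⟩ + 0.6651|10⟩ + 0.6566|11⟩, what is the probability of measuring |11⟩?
0.4311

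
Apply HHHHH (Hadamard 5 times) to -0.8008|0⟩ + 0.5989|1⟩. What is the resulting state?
-0.1428|0⟩ - 0.9897|1⟩

H² = I, so H^5 = H: a single Hadamard. With (a, b) = (-0.8008, 0.5989), H gives ((a + b)/√2, (a − b)/√2) = (-0.1428, -0.9897).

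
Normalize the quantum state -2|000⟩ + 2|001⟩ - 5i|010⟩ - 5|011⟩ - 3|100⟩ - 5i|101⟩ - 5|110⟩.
-0.1849|000⟩ + 0.1849|001⟩ - 0.4623i|010⟩ - 0.4623|011⟩ - 0.2774|100⟩ - 0.4623i|101⟩ - 0.4623|110⟩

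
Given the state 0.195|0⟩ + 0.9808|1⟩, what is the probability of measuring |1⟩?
0.962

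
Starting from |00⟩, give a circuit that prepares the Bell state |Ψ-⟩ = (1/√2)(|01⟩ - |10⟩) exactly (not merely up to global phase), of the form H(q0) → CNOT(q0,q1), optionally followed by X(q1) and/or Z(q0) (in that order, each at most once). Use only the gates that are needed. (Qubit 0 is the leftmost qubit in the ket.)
H(q0) → CNOT(q0,q1) → X(q1) → Z(q0)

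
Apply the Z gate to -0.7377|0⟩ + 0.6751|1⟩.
-0.7377|0⟩ - 0.6751|1⟩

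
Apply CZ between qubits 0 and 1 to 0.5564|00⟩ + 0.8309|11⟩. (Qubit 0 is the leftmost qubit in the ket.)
0.5564|00⟩ - 0.8309|11⟩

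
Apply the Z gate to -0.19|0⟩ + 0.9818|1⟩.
-0.19|0⟩ - 0.9818|1⟩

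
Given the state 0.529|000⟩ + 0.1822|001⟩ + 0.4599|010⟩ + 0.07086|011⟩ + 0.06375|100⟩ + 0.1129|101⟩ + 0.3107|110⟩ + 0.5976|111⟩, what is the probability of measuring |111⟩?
0.3571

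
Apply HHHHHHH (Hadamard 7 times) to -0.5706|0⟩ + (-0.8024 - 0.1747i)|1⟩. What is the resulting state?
(-0.9709 - 0.1235i)|0⟩ + (0.1639 + 0.1235i)|1⟩

H² = I, so H^7 = H: a single Hadamard. With (a, b) = (-0.5706, (-0.8024 - 0.1747i)), H gives ((a + b)/√2, (a − b)/√2) = ((-0.9709 - 0.1235i), (0.1639 + 0.1235i)).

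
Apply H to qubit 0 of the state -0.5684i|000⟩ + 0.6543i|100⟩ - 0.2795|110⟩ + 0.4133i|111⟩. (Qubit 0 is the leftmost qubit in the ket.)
0.06074i|000⟩ - 0.1976|010⟩ + 0.2922i|011⟩ - 0.8646i|100⟩ + 0.1976|110⟩ - 0.2922i|111⟩

H on qubit 0 mixes each pair of kets that differ only in qubit 0: amplitudes (a, b) of (|…0…⟩, |…1…⟩) become ((a + b)/√2, (a − b)/√2). Kets absent from the input have amplitude 0.
(|000⟩, |100⟩): (a, b) = (-0.5684i, 0.6543i) → (0.06074i, -0.8646i)
(|010⟩, |110⟩): (a, b) = (0, -0.2795) → (-0.1976, 0.1976)
(|011⟩, |111⟩): (a, b) = (0, 0.4133i) → (0.2922i, -0.2922i)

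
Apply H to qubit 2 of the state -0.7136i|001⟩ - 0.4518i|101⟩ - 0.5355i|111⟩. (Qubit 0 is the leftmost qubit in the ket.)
-0.5046i|000⟩ + 0.5046i|001⟩ - 0.3195i|100⟩ + 0.3195i|101⟩ - 0.3787i|110⟩ + 0.3787i|111⟩

H on qubit 2 mixes each pair of kets that differ only in qubit 2: amplitudes (a, b) of (|…0…⟩, |…1…⟩) become ((a + b)/√2, (a − b)/√2). Kets absent from the input have amplitude 0.
(|000⟩, |001⟩): (a, b) = (0, -0.7136i) → (-0.5046i, 0.5046i)
(|100⟩, |101⟩): (a, b) = (0, -0.4518i) → (-0.3195i, 0.3195i)
(|110⟩, |111⟩): (a, b) = (0, -0.5355i) → (-0.3787i, 0.3787i)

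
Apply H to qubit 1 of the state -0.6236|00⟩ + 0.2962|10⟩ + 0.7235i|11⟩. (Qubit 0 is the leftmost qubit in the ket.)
-0.441|00⟩ - 0.441|01⟩ + (0.2094 + 0.5116i)|10⟩ + (0.2094 - 0.5116i)|11⟩

H on qubit 1 mixes each pair of kets that differ only in qubit 1: amplitudes (a, b) of (|…0…⟩, |…1…⟩) become ((a + b)/√2, (a − b)/√2). Kets absent from the input have amplitude 0.
(|00⟩, |01⟩): (a, b) = (-0.6236, 0) → (-0.441, -0.441)
(|10⟩, |11⟩): (a, b) = (0.2962, 0.7235i) → ((0.2094 + 0.5116i), (0.2094 - 0.5116i))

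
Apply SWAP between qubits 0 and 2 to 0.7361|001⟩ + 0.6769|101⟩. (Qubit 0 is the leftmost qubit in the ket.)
0.7361|100⟩ + 0.6769|101⟩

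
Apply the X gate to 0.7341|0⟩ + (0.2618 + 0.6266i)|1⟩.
(0.2618 + 0.6266i)|0⟩ + 0.7341|1⟩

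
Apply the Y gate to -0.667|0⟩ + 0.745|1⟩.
-0.745i|0⟩ - 0.667i|1⟩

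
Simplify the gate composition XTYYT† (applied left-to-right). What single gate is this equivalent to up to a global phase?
X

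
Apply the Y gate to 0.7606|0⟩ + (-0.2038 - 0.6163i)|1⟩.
(-0.6163 + 0.2038i)|0⟩ + 0.7606i|1⟩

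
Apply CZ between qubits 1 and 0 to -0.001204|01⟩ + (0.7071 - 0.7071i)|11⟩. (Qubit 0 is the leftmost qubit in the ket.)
-0.001204|01⟩ + (-0.7071 + 0.7071i)|11⟩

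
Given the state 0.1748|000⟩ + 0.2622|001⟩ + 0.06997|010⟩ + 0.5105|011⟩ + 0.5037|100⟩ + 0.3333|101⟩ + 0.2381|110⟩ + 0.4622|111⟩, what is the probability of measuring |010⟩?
0.004896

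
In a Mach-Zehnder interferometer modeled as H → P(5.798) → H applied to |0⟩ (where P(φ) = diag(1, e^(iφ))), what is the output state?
(0.9423 - 0.2332i)|0⟩ + (0.05771 + 0.2332i)|1⟩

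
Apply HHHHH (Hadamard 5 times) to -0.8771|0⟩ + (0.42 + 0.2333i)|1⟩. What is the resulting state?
(-0.3232 + 0.165i)|0⟩ + (-0.9172 - 0.165i)|1⟩

H² = I, so H^5 = H: a single Hadamard. With (a, b) = (-0.8771, (0.42 + 0.2333i)), H gives ((a + b)/√2, (a − b)/√2) = ((-0.3232 + 0.165i), (-0.9172 - 0.165i)).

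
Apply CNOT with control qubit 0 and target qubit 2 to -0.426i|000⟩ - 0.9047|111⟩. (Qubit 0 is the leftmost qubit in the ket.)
-0.426i|000⟩ - 0.9047|110⟩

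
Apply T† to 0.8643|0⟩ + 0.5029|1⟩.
0.8643|0⟩ + (0.3556 - 0.3556i)|1⟩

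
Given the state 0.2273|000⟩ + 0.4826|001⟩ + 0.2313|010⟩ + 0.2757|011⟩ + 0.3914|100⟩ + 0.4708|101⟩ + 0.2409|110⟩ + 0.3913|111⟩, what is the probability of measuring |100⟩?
0.1532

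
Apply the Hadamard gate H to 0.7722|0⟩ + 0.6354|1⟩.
0.9953|0⟩ + 0.09673|1⟩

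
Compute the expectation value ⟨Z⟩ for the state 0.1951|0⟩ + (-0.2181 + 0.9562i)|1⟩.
-0.9238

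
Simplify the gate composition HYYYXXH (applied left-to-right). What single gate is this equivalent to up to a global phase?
Y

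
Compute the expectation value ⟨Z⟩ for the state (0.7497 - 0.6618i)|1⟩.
-1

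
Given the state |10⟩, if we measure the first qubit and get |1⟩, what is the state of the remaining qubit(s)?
|0⟩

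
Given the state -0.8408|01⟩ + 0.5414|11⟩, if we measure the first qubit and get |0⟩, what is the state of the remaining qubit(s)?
-|1⟩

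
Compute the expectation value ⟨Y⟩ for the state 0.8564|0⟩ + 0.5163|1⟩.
0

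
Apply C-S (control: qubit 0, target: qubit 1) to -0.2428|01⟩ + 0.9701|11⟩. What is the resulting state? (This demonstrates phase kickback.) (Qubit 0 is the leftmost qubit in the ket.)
-0.2428|01⟩ + 0.9701i|11⟩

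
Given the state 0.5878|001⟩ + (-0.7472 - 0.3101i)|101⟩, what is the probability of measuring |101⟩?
0.6545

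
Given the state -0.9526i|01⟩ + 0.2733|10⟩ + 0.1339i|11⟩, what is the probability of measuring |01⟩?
0.9074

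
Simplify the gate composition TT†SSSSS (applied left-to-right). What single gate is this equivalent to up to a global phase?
S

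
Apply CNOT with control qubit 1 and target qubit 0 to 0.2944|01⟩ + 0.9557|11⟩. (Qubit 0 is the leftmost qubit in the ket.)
0.9557|01⟩ + 0.2944|11⟩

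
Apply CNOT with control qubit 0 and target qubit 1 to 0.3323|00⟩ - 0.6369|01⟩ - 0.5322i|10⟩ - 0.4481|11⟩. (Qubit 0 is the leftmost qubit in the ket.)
0.3323|00⟩ - 0.6369|01⟩ - 0.4481|10⟩ - 0.5322i|11⟩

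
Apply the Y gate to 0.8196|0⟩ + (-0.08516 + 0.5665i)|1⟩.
(0.5665 + 0.08516i)|0⟩ + 0.8196i|1⟩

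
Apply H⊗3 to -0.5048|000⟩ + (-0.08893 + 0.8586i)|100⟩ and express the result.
(-0.2099 + 0.3036i)|000⟩ + (-0.2099 + 0.3036i)|001⟩ + (-0.2099 + 0.3036i)|010⟩ + (-0.2099 + 0.3036i)|011⟩ + (-0.147 - 0.3036i)|100⟩ + (-0.147 - 0.3036i)|101⟩ + (-0.147 - 0.3036i)|110⟩ + (-0.147 - 0.3036i)|111⟩

H⊗3 gives amp(|y⟩) = (1/2√2) Σ_x (−1)^(x·y) amp(|x⟩), where x·y is the number of positions in which both x and y have a 1.
|000⟩: (-0.5048 + (-0.08893 + 0.8586i))/(2√2) = (-0.2099 + 0.3036i)
|001⟩: (-0.5048 + (-0.08893 + 0.8586i))/(2√2) = (-0.2099 + 0.3036i)
|010⟩: (-0.5048 + (-0.08893 + 0.8586i))/(2√2) = (-0.2099 + 0.3036i)
|011⟩: (-0.5048 + (-0.08893 + 0.8586i))/(2√2) = (-0.2099 + 0.3036i)
|100⟩: (-0.5048 - (-0.08893 + 0.8586i))/(2√2) = (-0.147 - 0.3036i)
|101⟩: (-0.5048 - (-0.08893 + 0.8586i))/(2√2) = (-0.147 - 0.3036i)
|110⟩: (-0.5048 - (-0.08893 + 0.8586i))/(2√2) = (-0.147 - 0.3036i)
|111⟩: (-0.5048 - (-0.08893 + 0.8586i))/(2√2) = (-0.147 - 0.3036i)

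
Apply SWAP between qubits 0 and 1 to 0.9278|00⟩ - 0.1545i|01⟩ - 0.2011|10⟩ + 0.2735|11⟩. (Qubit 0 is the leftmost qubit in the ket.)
0.9278|00⟩ - 0.2011|01⟩ - 0.1545i|10⟩ + 0.2735|11⟩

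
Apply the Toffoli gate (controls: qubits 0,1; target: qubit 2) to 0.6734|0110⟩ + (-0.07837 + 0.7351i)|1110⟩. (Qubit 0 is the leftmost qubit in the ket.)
0.6734|0110⟩ + (-0.07837 + 0.7351i)|1100⟩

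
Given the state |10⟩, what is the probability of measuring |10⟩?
1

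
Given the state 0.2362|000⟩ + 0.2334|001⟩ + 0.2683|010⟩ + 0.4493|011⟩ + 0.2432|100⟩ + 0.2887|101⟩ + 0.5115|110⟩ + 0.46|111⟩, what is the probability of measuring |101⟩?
0.08335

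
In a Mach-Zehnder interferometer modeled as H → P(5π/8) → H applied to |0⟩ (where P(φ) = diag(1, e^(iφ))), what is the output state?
(0.3087 + 0.4619i)|0⟩ + (0.6913 - 0.4619i)|1⟩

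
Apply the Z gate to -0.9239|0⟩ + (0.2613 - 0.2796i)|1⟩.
-0.9239|0⟩ + (-0.2613 + 0.2796i)|1⟩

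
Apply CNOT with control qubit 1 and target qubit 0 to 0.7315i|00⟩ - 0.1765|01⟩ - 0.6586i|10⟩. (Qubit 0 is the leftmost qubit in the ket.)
0.7315i|00⟩ - 0.6586i|10⟩ - 0.1765|11⟩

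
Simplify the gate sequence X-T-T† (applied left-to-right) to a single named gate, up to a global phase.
X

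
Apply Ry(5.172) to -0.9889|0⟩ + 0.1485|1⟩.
0.7618|0⟩ - 0.6478|1⟩

Ry(5.172) = [[cos(θ/2), −sin(θ/2)], [sin(θ/2), cos(θ/2)]]; θ = 5.172, cos(θ/2) ≈ -0.849588, sin(θ/2) ≈ 0.527447.
With a = amp(|0⟩) = -0.9889 and b = amp(|1⟩) = 0.1485:
new amp(|0⟩) = (-0.849588)·a + (-0.527447)·b = 0.7618
new amp(|1⟩) = (0.527447)·a + (-0.849588)·b = -0.6478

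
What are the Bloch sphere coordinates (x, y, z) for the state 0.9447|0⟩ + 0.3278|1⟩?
(0.6193, 0, 0.785)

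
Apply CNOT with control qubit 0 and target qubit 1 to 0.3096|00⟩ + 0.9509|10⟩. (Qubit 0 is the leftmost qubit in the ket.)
0.3096|00⟩ + 0.9509|11⟩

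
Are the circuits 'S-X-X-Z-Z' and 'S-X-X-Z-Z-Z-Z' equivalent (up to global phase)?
Yes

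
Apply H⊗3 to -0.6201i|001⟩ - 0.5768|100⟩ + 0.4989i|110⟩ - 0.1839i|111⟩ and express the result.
(-0.2039 - 0.1079i)|000⟩ + (-0.2039 + 0.4606i)|001⟩ + (-0.2039 - 0.3306i)|010⟩ + (-0.2039 - 0.02217i)|011⟩ + (0.2039 - 0.3306i)|100⟩ + (0.2039 - 0.02217i)|101⟩ + (0.2039 - 0.1079i)|110⟩ + (0.2039 + 0.4606i)|111⟩

H⊗3 gives amp(|y⟩) = (1/2√2) Σ_x (−1)^(x·y) amp(|x⟩), where x·y is the number of positions in which both x and y have a 1.
|000⟩: (-0.6201i - 0.5768 + 0.4989i - 0.1839i)/(2√2) = (-0.2039 - 0.1079i)
|001⟩: (0.6201i - 0.5768 + 0.4989i + 0.1839i)/(2√2) = (-0.2039 + 0.4606i)
|010⟩: (-0.6201i - 0.5768 - 0.4989i + 0.1839i)/(2√2) = (-0.2039 - 0.3306i)
|011⟩: (0.6201i - 0.5768 - 0.4989i - 0.1839i)/(2√2) = (-0.2039 - 0.02217i)
|100⟩: (-0.6201i + 0.5768 - 0.4989i + 0.1839i)/(2√2) = (0.2039 - 0.3306i)
|101⟩: (0.6201i + 0.5768 - 0.4989i - 0.1839i)/(2√2) = (0.2039 - 0.02217i)
|110⟩: (-0.6201i + 0.5768 + 0.4989i - 0.1839i)/(2√2) = (0.2039 - 0.1079i)
|111⟩: (0.6201i + 0.5768 + 0.4989i + 0.1839i)/(2√2) = (0.2039 + 0.4606i)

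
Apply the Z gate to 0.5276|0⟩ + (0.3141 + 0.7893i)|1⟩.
0.5276|0⟩ + (-0.3141 - 0.7893i)|1⟩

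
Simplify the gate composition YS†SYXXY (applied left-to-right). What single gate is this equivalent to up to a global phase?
Y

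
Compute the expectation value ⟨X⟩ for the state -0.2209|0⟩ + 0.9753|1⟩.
-0.4309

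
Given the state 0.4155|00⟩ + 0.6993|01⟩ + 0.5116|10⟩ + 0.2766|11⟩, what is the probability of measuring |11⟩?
0.07651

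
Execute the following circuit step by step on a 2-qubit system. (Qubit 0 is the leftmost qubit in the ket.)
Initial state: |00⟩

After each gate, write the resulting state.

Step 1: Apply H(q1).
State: 1/√2|00⟩ + 1/√2|01⟩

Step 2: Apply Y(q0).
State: (1/√2)i|10⟩ + (1/√2)i|11⟩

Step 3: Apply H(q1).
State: i|10⟩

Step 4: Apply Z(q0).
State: -i|10⟩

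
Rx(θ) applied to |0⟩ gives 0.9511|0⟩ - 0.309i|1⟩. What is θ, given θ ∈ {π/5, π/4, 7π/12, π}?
π/5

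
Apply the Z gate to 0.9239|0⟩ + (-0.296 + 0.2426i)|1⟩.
0.9239|0⟩ + (0.296 - 0.2426i)|1⟩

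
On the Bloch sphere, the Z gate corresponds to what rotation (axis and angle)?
Rotation by π around the z-axis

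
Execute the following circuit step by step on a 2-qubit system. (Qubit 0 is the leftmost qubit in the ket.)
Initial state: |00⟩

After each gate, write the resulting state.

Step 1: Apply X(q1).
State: |01⟩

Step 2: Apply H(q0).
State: 1/√2|01⟩ + 1/√2|11⟩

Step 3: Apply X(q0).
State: 1/√2|01⟩ + 1/√2|11⟩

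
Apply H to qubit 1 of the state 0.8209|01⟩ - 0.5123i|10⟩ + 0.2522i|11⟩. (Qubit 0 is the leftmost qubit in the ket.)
0.5805|00⟩ - 0.5805|01⟩ - 0.1839i|10⟩ - 0.5406i|11⟩

H on qubit 1 mixes each pair of kets that differ only in qubit 1: amplitudes (a, b) of (|…0…⟩, |…1…⟩) become ((a + b)/√2, (a − b)/√2). Kets absent from the input have amplitude 0.
(|00⟩, |01⟩): (a, b) = (0, 0.8209) → (0.5805, -0.5805)
(|10⟩, |11⟩): (a, b) = (-0.5123i, 0.2522i) → (-0.1839i, -0.5406i)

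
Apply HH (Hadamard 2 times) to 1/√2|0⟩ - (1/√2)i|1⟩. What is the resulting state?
1/√2|0⟩ - (1/√2)i|1⟩

H² = I, so an even number of Hadamards cancels: H^2 = I and the state is unchanged.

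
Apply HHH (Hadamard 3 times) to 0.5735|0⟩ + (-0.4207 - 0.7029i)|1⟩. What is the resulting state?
(0.108 - 0.497i)|0⟩ + (0.703 + 0.497i)|1⟩

H² = I, so H^3 = H: a single Hadamard. With (a, b) = (0.5735, (-0.4207 - 0.7029i)), H gives ((a + b)/√2, (a − b)/√2) = ((0.108 - 0.497i), (0.703 + 0.497i)).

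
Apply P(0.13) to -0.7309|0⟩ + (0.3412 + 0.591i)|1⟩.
-0.7309|0⟩ + (0.2617 + 0.6302i)|1⟩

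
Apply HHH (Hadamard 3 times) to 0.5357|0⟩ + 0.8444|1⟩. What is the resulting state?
0.9759|0⟩ - 0.2183|1⟩

H² = I, so H^3 = H: a single Hadamard. With (a, b) = (0.5357, 0.8444), H gives ((a + b)/√2, (a − b)/√2) = (0.9759, -0.2183).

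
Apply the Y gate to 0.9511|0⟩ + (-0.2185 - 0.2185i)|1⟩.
(-0.2185 + 0.2185i)|0⟩ + 0.9511i|1⟩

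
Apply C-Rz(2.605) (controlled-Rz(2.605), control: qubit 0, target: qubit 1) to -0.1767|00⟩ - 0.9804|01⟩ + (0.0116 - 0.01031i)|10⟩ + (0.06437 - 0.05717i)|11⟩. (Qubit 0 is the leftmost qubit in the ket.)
-0.1767|00⟩ - 0.9804|01⟩ + (-0.006866 - 0.01392i)|10⟩ + (0.07219 + 0.04691i)|11⟩

C-Rz(2.605) leaves the control-|0⟩ kets |00⟩, |01⟩ unchanged and applies Rz(2.605) to qubit 1 on the control-|1⟩ pair (|10⟩, |11⟩).
Rz(2.605) = [[e^(−iθ/2), 0], [0, e^(iθ/2)]] with e^(±iθ/2) = cos(θ/2) ± i·sin(θ/2); θ = 2.605, cos(θ/2) ≈ 0.265089, sin(θ/2) ≈ 0.964224.
With a = amp(|10⟩) = (0.0116 - 0.01031i) and b = amp(|11⟩) = (0.06437 - 0.05717i):
new amp(|10⟩) = (0.265089 - 0.964224i)·a = (-0.006866 - 0.01392i)
new amp(|11⟩) = (0.265089 + 0.964224i)·b = (0.07219 + 0.04691i)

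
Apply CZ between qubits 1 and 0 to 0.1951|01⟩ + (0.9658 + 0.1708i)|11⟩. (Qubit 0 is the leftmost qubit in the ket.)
0.1951|01⟩ + (-0.9658 - 0.1708i)|11⟩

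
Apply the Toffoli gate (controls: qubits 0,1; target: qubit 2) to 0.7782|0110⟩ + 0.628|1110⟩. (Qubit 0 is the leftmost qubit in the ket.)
0.7782|0110⟩ + 0.628|1100⟩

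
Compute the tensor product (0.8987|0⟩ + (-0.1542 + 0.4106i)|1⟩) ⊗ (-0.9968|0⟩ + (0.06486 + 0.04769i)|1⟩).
-0.8958|00⟩ + (0.05829 + 0.04286i)|01⟩ + (0.1537 - 0.4093i)|10⟩ + (-0.02958 + 0.01928i)|11⟩

amp(|b₁b₂…⟩) = product of the factor amplitudes for bits b₁, b₂, …; only kets whose every factor amplitude is nonzero survive.
|00⟩: (0.8987)(-0.9968) = -0.8958
|01⟩: (0.8987)(0.06486 + 0.04769i) = (0.05829 + 0.04286i)
|10⟩: (-0.1542 + 0.4106i)(-0.9968) = (0.1537 - 0.4093i)
|11⟩: (-0.1542 + 0.4106i)(0.06486 + 0.04769i) = (-0.02958 + 0.01928i)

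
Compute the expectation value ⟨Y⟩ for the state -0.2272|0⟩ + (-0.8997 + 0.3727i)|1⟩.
-0.1694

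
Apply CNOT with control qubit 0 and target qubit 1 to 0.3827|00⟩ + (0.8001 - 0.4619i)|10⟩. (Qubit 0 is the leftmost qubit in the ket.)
0.3827|00⟩ + (0.8001 - 0.4619i)|11⟩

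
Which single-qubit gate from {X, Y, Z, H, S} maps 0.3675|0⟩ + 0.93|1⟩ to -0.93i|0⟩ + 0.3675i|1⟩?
Y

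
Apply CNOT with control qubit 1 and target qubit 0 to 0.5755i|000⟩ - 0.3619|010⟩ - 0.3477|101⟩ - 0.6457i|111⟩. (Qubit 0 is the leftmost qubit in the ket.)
0.5755i|000⟩ - 0.6457i|011⟩ - 0.3477|101⟩ - 0.3619|110⟩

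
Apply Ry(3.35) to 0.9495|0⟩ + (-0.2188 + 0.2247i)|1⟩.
(0.1189 - 0.2235i)|0⟩ + (0.9671 - 0.02337i)|1⟩

Ry(3.35) = [[cos(θ/2), −sin(θ/2)], [sin(θ/2), cos(θ/2)]]; θ = 3.35, cos(θ/2) ≈ -0.104015, sin(θ/2) ≈ 0.994576.
With a = amp(|0⟩) = 0.9495 and b = amp(|1⟩) = (-0.2188 + 0.2247i):
new amp(|0⟩) = (-0.104015)·a + (-0.994576)·b = (0.1189 - 0.2235i)
new amp(|1⟩) = (0.994576)·a + (-0.104015)·b = (0.9671 - 0.02337i)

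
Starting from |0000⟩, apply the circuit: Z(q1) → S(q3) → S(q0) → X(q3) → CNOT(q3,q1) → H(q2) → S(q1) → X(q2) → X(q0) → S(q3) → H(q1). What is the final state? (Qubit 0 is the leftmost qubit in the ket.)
-1/2|1001⟩ - 1/2|1011⟩ + 1/2|1101⟩ + 1/2|1111⟩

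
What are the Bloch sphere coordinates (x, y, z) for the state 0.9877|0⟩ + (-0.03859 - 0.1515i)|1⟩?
(-0.07623, -0.2993, 0.9511)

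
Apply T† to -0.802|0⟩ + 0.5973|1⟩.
-0.802|0⟩ + (0.4224 - 0.4224i)|1⟩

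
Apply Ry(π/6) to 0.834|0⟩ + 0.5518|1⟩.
0.6628|0⟩ + 0.7489|1⟩

Ry(π/6) = [[cos(θ/2), −sin(θ/2)], [sin(θ/2), cos(θ/2)]]; θ = π/6, cos(θ/2) ≈ 0.965926, sin(θ/2) ≈ 0.258819.
With a = amp(|0⟩) = 0.834 and b = amp(|1⟩) = 0.5518:
new amp(|0⟩) = (0.965926)·a + (-0.258819)·b = 0.6628
new amp(|1⟩) = (0.258819)·a + (0.965926)·b = 0.7489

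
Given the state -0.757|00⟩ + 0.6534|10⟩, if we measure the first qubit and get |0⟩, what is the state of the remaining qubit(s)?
-|0⟩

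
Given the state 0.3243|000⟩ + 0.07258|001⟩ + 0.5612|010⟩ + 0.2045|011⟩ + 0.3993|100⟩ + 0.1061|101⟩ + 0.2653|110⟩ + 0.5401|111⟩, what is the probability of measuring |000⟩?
0.1052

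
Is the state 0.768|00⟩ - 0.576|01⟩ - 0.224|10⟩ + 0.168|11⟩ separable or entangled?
Separable

Writing the state as a|00⟩ + b|01⟩ + c|10⟩ + d|11⟩, it is a product state iff ad − bc = 0.
Here (a, b, c, d) = (0.768, -0.576, -0.224, 0.168): ad − bc = (0.768)(0.168) − (-0.576)(-0.224) = 0, so the state is separable.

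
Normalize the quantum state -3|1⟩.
-|1⟩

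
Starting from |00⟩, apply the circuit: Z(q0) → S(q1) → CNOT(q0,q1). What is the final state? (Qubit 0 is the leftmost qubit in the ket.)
|00⟩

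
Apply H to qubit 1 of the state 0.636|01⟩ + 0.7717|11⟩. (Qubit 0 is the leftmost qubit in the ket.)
0.4497|00⟩ - 0.4497|01⟩ + 0.5457|10⟩ - 0.5457|11⟩

H on qubit 1 mixes each pair of kets that differ only in qubit 1: amplitudes (a, b) of (|…0…⟩, |…1…⟩) become ((a + b)/√2, (a − b)/√2). Kets absent from the input have amplitude 0.
(|00⟩, |01⟩): (a, b) = (0, 0.636) → (0.4497, -0.4497)
(|10⟩, |11⟩): (a, b) = (0, 0.7717) → (0.5457, -0.5457)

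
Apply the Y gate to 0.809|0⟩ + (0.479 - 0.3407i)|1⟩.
(-0.3407 - 0.479i)|0⟩ + 0.809i|1⟩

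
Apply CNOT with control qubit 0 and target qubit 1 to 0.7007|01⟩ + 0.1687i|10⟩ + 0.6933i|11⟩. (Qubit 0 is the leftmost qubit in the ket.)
0.7007|01⟩ + 0.6933i|10⟩ + 0.1687i|11⟩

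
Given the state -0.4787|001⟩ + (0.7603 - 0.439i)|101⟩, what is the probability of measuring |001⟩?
0.2292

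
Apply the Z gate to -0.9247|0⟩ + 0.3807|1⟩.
-0.9247|0⟩ - 0.3807|1⟩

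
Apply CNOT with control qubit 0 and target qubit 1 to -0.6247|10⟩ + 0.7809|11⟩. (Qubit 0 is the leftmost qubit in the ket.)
0.7809|10⟩ - 0.6247|11⟩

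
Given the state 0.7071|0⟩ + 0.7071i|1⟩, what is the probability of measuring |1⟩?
0.5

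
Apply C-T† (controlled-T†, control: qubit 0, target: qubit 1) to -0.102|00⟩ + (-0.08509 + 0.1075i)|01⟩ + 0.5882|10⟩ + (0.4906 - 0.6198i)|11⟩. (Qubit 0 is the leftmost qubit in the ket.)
-0.102|00⟩ + (-0.08509 + 0.1075i)|01⟩ + 0.5882|10⟩ + (-0.09136 - 0.7852i)|11⟩

C-T† leaves the control-|0⟩ kets |00⟩, |01⟩ unchanged and applies T† to qubit 1 on the control-|1⟩ pair (|10⟩, |11⟩).
T† = [[1, 0], [0, (1/√2 - (1/√2)i)]].
With a = amp(|10⟩) = 0.5882 and b = amp(|11⟩) = (0.4906 - 0.6198i):
new amp(|10⟩) = (1)·a = 0.5882
new amp(|11⟩) = (1/√2 - (1/√2)i)·b = (-0.09136 - 0.7852i)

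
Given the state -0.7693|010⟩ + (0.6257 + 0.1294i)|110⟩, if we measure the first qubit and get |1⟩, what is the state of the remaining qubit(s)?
(0.9793 + 0.2025i)|10⟩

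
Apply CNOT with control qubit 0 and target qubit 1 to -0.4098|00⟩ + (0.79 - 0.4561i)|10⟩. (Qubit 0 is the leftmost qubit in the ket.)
-0.4098|00⟩ + (0.79 - 0.4561i)|11⟩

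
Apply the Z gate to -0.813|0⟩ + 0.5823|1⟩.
-0.813|0⟩ - 0.5823|1⟩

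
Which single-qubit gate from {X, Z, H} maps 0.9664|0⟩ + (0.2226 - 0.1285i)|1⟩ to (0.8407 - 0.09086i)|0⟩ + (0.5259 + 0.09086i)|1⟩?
H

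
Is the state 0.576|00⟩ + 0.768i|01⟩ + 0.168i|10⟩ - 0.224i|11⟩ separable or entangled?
Entangled

Writing the state as a|00⟩ + b|01⟩ + c|10⟩ + d|11⟩, it is a product state iff ad − bc = 0.
Here (a, b, c, d) = (0.576, 0.768i, 0.168i, -0.224i): ad − bc = (0.576)(-0.224i) − (0.768i)(0.168i) = (0.129 - 0.129i) ≠ 0, so the state is entangled.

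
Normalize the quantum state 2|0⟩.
|0⟩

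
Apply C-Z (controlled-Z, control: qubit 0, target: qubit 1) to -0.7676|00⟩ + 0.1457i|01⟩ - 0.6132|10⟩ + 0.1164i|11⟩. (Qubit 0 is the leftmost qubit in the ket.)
-0.7676|00⟩ + 0.1457i|01⟩ - 0.6132|10⟩ - 0.1164i|11⟩

C-Z leaves the control-|0⟩ kets |00⟩, |01⟩ unchanged and applies Z to qubit 1 on the control-|1⟩ pair (|10⟩, |11⟩).
Z = [[1, 0], [0, -1]].
With a = amp(|10⟩) = -0.6132 and b = amp(|11⟩) = 0.1164i:
new amp(|10⟩) = (1)·a = -0.6132
new amp(|11⟩) = (-1)·b = -0.1164i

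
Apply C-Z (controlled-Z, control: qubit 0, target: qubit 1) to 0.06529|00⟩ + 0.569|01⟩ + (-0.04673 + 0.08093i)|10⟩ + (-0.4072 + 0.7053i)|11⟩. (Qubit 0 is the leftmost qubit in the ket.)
0.06529|00⟩ + 0.569|01⟩ + (-0.04673 + 0.08093i)|10⟩ + (0.4072 - 0.7053i)|11⟩

C-Z leaves the control-|0⟩ kets |00⟩, |01⟩ unchanged and applies Z to qubit 1 on the control-|1⟩ pair (|10⟩, |11⟩).
Z = [[1, 0], [0, -1]].
With a = amp(|10⟩) = (-0.04673 + 0.08093i) and b = amp(|11⟩) = (-0.4072 + 0.7053i):
new amp(|10⟩) = (1)·a = (-0.04673 + 0.08093i)
new amp(|11⟩) = (-1)·b = (0.4072 - 0.7053i)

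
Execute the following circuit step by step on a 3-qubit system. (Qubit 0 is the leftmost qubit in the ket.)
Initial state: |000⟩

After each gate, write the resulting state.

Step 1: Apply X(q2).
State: |001⟩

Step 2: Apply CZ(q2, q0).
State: |001⟩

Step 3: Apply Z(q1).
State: |001⟩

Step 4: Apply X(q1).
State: |011⟩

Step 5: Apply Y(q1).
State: -i|001⟩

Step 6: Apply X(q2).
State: -i|000⟩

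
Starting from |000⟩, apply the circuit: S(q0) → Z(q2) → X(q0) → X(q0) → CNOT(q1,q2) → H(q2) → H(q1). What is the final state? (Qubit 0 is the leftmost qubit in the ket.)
1/2|000⟩ + 1/2|001⟩ + 1/2|010⟩ + 1/2|011⟩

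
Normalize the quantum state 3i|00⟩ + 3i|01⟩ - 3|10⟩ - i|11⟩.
0.5669i|00⟩ + 0.5669i|01⟩ - 0.5669|10⟩ - 0.189i|11⟩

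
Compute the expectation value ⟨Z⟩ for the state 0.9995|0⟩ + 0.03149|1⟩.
0.998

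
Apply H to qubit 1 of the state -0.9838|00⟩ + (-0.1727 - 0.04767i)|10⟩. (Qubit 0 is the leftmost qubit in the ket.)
-0.6957|00⟩ - 0.6957|01⟩ + (-0.1221 - 0.03371i)|10⟩ + (-0.1221 - 0.03371i)|11⟩

H on qubit 1 mixes each pair of kets that differ only in qubit 1: amplitudes (a, b) of (|…0…⟩, |…1…⟩) become ((a + b)/√2, (a − b)/√2). Kets absent from the input have amplitude 0.
(|00⟩, |01⟩): (a, b) = (-0.9838, 0) → (-0.6957, -0.6957)
(|10⟩, |11⟩): (a, b) = ((-0.1727 - 0.04767i), 0) → ((-0.1221 - 0.03371i), (-0.1221 - 0.03371i))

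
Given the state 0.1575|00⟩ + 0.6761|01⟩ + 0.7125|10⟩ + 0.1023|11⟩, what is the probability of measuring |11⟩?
0.01047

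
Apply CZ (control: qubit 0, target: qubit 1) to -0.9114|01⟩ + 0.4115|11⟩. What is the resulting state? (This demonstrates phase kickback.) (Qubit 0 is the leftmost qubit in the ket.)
-0.9114|01⟩ - 0.4115|11⟩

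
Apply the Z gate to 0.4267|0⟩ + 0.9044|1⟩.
0.4267|0⟩ - 0.9044|1⟩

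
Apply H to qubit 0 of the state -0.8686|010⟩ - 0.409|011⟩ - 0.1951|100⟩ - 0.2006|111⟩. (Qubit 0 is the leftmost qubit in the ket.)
-0.138|000⟩ - 0.6142|010⟩ - 0.4311|011⟩ + 0.138|100⟩ - 0.6142|110⟩ - 0.1474|111⟩

H on qubit 0 mixes each pair of kets that differ only in qubit 0: amplitudes (a, b) of (|…0…⟩, |…1…⟩) become ((a + b)/√2, (a − b)/√2). Kets absent from the input have amplitude 0.
(|000⟩, |100⟩): (a, b) = (0, -0.1951) → (-0.138, 0.138)
(|010⟩, |110⟩): (a, b) = (-0.8686, 0) → (-0.6142, -0.6142)
(|011⟩, |111⟩): (a, b) = (-0.409, -0.2006) → (-0.4311, -0.1474)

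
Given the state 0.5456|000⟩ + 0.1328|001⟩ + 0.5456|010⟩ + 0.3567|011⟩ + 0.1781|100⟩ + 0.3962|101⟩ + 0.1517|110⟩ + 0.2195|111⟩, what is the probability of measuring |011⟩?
0.1272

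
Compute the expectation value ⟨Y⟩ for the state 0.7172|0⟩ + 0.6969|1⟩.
0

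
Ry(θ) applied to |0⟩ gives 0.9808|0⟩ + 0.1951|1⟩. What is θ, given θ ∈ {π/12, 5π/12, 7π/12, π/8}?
π/8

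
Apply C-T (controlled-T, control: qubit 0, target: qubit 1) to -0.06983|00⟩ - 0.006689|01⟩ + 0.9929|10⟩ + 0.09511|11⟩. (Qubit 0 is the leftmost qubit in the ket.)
-0.06983|00⟩ - 0.006689|01⟩ + 0.9929|10⟩ + (0.06725 + 0.06725i)|11⟩

C-T leaves the control-|0⟩ kets |00⟩, |01⟩ unchanged and applies T to qubit 1 on the control-|1⟩ pair (|10⟩, |11⟩).
T = [[1, 0], [0, (1/√2 + (1/√2)i)]].
With a = amp(|10⟩) = 0.9929 and b = amp(|11⟩) = 0.09511:
new amp(|10⟩) = (1)·a = 0.9929
new amp(|11⟩) = (1/√2 + (1/√2)i)·b = (0.06725 + 0.06725i)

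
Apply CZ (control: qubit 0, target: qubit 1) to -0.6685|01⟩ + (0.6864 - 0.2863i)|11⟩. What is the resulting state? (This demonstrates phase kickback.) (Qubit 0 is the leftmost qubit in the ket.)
-0.6685|01⟩ + (-0.6864 + 0.2863i)|11⟩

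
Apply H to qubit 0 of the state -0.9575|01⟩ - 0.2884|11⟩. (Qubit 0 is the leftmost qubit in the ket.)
-0.881|01⟩ - 0.4731|11⟩

H on qubit 0 mixes each pair of kets that differ only in qubit 0: amplitudes (a, b) of (|…0…⟩, |…1…⟩) become ((a + b)/√2, (a − b)/√2). Kets absent from the input have amplitude 0.
(|01⟩, |11⟩): (a, b) = (-0.9575, -0.2884) → (-0.881, -0.4731)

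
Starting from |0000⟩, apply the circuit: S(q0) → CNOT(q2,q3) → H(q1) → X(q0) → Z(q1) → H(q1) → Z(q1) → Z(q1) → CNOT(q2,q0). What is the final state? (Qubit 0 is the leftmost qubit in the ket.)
|1100⟩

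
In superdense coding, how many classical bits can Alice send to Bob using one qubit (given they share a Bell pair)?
2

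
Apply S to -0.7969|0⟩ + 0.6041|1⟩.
-0.7969|0⟩ + 0.6041i|1⟩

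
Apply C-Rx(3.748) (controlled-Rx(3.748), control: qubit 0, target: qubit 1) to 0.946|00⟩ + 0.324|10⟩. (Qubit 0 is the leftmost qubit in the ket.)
0.946|00⟩ - 0.09674|10⟩ - 0.3092i|11⟩

C-Rx(3.748) leaves the control-|0⟩ kets |00⟩, |01⟩ unchanged and applies Rx(3.748) to qubit 1 on the control-|1⟩ pair (|10⟩, |11⟩).
Rx(3.748) = [[cos(θ/2), −i·sin(θ/2)], [−i·sin(θ/2), cos(θ/2)]]; θ = 3.748, cos(θ/2) ≈ -0.298579, sin(θ/2) ≈ 0.954385.
With a = amp(|10⟩) = 0.324 and b = amp(|11⟩) = 0:
new amp(|10⟩) = (-0.298579)·a + (-0.954385i)·b = -0.09674
new amp(|11⟩) = (-0.954385i)·a + (-0.298579)·b = -0.3092i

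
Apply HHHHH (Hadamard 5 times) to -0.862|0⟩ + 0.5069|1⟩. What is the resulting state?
-0.2511|0⟩ - 0.968|1⟩

H² = I, so H^5 = H: a single Hadamard. With (a, b) = (-0.862, 0.5069), H gives ((a + b)/√2, (a − b)/√2) = (-0.2511, -0.968).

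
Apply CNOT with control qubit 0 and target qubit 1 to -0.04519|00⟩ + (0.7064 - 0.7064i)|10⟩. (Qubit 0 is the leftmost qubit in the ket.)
-0.04519|00⟩ + (0.7064 - 0.7064i)|11⟩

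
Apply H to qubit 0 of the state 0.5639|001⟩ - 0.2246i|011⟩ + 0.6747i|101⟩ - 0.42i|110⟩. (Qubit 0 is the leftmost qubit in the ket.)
(0.3987 + 0.4771i)|001⟩ - 0.297i|010⟩ - 0.1588i|011⟩ + (0.3987 - 0.4771i)|101⟩ + 0.297i|110⟩ - 0.1588i|111⟩

H on qubit 0 mixes each pair of kets that differ only in qubit 0: amplitudes (a, b) of (|…0…⟩, |…1…⟩) become ((a + b)/√2, (a − b)/√2). Kets absent from the input have amplitude 0.
(|001⟩, |101⟩): (a, b) = (0.5639, 0.6747i) → ((0.3987 + 0.4771i), (0.3987 - 0.4771i))
(|010⟩, |110⟩): (a, b) = (0, -0.42i) → (-0.297i, 0.297i)
(|011⟩, |111⟩): (a, b) = (-0.2246i, 0) → (-0.1588i, -0.1588i)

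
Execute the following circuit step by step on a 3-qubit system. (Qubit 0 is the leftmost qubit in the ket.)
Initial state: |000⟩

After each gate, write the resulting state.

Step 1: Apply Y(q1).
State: i|010⟩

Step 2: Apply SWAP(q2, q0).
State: i|010⟩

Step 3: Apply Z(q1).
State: -i|010⟩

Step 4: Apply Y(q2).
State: |011⟩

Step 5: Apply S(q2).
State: i|011⟩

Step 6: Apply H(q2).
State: (1/√2)i|010⟩ - (1/√2)i|011⟩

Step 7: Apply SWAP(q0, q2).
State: (1/√2)i|010⟩ - (1/√2)i|110⟩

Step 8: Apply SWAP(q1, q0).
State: (1/√2)i|100⟩ - (1/√2)i|110⟩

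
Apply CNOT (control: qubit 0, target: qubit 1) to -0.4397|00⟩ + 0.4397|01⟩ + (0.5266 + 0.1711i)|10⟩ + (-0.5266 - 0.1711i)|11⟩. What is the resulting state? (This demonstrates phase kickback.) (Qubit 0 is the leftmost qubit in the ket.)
-0.4397|00⟩ + 0.4397|01⟩ + (-0.5266 - 0.1711i)|10⟩ + (0.5266 + 0.1711i)|11⟩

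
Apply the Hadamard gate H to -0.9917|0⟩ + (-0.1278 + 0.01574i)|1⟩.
(-0.7916 + 0.01113i)|0⟩ + (-0.6109 - 0.01113i)|1⟩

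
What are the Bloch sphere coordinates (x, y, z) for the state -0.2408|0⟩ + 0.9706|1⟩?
(-0.4674, 0, -0.8841)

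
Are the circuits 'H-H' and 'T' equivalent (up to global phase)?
No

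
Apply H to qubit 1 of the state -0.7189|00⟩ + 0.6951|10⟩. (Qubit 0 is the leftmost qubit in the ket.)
-0.5083|00⟩ - 0.5083|01⟩ + 0.4915|10⟩ + 0.4915|11⟩

H on qubit 1 mixes each pair of kets that differ only in qubit 1: amplitudes (a, b) of (|…0…⟩, |…1…⟩) become ((a + b)/√2, (a − b)/√2). Kets absent from the input have amplitude 0.
(|00⟩, |01⟩): (a, b) = (-0.7189, 0) → (-0.5083, -0.5083)
(|10⟩, |11⟩): (a, b) = (0.6951, 0) → (0.4915, 0.4915)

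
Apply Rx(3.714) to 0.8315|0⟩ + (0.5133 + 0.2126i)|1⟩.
(-0.03079 - 0.4924i)|0⟩ + (-0.1449 - 0.8577i)|1⟩

Rx(3.714) = [[cos(θ/2), −i·sin(θ/2)], [−i·sin(θ/2), cos(θ/2)]]; θ = 3.714, cos(θ/2) ≈ -0.282312, sin(θ/2) ≈ 0.959323.
With a = amp(|0⟩) = 0.8315 and b = amp(|1⟩) = (0.5133 + 0.2126i):
new amp(|0⟩) = (-0.282312)·a + (-0.959323i)·b = (-0.03079 - 0.4924i)
new amp(|1⟩) = (-0.959323i)·a + (-0.282312)·b = (-0.1449 - 0.8577i)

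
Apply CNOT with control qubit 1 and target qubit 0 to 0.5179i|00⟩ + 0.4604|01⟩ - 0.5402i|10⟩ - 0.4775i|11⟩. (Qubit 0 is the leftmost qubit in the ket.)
0.5179i|00⟩ - 0.4775i|01⟩ - 0.5402i|10⟩ + 0.4604|11⟩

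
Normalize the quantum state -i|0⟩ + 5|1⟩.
-0.1961i|0⟩ + 0.9806|1⟩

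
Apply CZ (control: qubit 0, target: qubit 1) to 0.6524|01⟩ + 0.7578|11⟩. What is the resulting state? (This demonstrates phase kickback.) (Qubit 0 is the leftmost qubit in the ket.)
0.6524|01⟩ - 0.7578|11⟩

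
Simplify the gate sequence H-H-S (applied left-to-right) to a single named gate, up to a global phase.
S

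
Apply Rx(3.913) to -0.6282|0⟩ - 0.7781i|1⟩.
-0.4846|0⟩ + 0.8748i|1⟩

Rx(3.913) = [[cos(θ/2), −i·sin(θ/2)], [−i·sin(θ/2), cos(θ/2)]]; θ = 3.913, cos(θ/2) ≈ -0.376211, sin(θ/2) ≈ 0.926534.
With a = amp(|0⟩) = -0.6282 and b = amp(|1⟩) = -0.7781i:
new amp(|0⟩) = (-0.376211)·a + (-0.926534i)·b = -0.4846
new amp(|1⟩) = (-0.926534i)·a + (-0.376211)·b = 0.8748i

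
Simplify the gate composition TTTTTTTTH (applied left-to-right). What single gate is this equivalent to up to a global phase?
H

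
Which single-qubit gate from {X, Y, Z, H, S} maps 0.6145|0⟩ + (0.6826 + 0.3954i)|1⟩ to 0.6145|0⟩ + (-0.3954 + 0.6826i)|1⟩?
S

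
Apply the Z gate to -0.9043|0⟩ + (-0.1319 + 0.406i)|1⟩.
-0.9043|0⟩ + (0.1319 - 0.406i)|1⟩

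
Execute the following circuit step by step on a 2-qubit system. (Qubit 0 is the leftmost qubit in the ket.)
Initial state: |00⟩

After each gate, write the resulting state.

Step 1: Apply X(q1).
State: |01⟩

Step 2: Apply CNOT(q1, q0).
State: |11⟩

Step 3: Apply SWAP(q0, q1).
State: |11⟩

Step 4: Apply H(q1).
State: 1/√2|10⟩ - 1/√2|11⟩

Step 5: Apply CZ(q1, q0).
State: 1/√2|10⟩ + 1/√2|11⟩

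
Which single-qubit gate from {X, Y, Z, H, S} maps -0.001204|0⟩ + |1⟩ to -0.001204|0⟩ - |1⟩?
Z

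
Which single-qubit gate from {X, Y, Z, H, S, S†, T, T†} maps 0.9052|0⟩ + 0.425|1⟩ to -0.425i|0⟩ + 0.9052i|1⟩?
Y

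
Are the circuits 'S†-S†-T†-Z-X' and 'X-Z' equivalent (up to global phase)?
No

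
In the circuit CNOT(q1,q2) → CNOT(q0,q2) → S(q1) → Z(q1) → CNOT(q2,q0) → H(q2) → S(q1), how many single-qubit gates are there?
4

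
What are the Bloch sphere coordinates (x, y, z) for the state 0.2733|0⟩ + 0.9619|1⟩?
(0.5258, 0, -0.8506)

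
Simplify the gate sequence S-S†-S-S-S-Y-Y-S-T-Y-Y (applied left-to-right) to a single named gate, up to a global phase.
T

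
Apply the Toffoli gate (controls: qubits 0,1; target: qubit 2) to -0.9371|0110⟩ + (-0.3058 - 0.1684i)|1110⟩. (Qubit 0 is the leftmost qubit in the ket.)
-0.9371|0110⟩ + (-0.3058 - 0.1684i)|1100⟩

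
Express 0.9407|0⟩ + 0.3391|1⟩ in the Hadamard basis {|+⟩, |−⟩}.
0.905|+⟩ + 0.4254|−⟩

With |ψ⟩ = α|0⟩ + β|1⟩, the Hadamard-basis coefficients are ⟨+|ψ⟩ = (α + β)/√2 and ⟨−|ψ⟩ = (α − β)/√2.
Here α = 0.9407, β = 0.3391: (α + β)/√2 = 0.905, (α − β)/√2 = 0.4254.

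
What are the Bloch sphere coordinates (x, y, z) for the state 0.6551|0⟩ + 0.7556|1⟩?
(0.99, 0, -0.1418)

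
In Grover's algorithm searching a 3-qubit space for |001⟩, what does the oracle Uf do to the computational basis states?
Uf|x⟩ = -|x⟩ if x = 001, else |x⟩ (phase flip on target)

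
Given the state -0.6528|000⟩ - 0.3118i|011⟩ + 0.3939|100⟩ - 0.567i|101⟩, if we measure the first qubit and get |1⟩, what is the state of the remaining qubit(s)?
0.5705|00⟩ - 0.8213i|01⟩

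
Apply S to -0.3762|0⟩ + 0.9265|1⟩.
-0.3762|0⟩ + 0.9265i|1⟩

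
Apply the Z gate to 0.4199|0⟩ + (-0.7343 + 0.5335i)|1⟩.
0.4199|0⟩ + (0.7343 - 0.5335i)|1⟩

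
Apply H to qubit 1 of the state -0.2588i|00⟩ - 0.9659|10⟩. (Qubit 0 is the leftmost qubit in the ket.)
-0.183i|00⟩ - 0.183i|01⟩ - 0.683|10⟩ - 0.683|11⟩

H on qubit 1 mixes each pair of kets that differ only in qubit 1: amplitudes (a, b) of (|…0…⟩, |…1…⟩) become ((a + b)/√2, (a − b)/√2). Kets absent from the input have amplitude 0.
(|00⟩, |01⟩): (a, b) = (-0.2588i, 0) → (-0.183i, -0.183i)
(|10⟩, |11⟩): (a, b) = (-0.9659, 0) → (-0.683, -0.683)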